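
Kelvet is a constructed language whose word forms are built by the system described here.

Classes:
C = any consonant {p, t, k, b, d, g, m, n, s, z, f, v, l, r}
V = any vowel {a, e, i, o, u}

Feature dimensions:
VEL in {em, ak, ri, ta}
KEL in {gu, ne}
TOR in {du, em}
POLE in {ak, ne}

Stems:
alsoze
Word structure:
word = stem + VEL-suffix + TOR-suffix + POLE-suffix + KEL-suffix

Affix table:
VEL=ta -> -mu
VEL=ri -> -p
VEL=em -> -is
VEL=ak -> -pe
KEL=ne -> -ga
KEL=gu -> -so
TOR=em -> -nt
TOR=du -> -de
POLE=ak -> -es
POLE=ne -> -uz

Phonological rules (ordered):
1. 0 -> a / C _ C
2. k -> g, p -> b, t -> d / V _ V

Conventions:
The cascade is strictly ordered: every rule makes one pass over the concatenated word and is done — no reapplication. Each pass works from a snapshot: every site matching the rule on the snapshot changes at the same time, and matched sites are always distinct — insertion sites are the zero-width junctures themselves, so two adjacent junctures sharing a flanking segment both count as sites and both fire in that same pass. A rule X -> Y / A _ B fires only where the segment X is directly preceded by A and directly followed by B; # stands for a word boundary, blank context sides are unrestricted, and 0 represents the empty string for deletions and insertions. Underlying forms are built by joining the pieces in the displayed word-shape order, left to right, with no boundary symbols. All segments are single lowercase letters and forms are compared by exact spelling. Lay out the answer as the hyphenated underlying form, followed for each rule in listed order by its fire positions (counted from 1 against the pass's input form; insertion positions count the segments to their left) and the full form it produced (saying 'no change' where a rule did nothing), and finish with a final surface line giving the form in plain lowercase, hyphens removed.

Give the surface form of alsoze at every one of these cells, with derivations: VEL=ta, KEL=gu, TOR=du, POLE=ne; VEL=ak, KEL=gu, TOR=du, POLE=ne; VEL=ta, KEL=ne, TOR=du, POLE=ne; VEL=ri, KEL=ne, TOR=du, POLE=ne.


cell VEL=ta, KEL=gu, TOR=du, POLE=ne:
underlying: alsoze-mu-de-uz-so
1. 0 -> a / C _ C: inserts after position(s) 2, 12: alasozemudeuzaso
2. k -> g, p -> b, t -> d / V _ V: no change
surface: alasozemudeuzaso

cell VEL=ak, KEL=gu, TOR=du, POLE=ne:
underlying: alsoze-pe-de-uz-so
1. 0 -> a / C _ C: inserts after position(s) 2, 12: alasozepedeuzaso
2. k -> g, p -> b, t -> d / V _ V: fires at position(s) 8: alasozebedeuzaso
surface: alasozebedeuzaso

cell VEL=ta, KEL=ne, TOR=du, POLE=ne:
underlying: alsoze-mu-de-uz-ga
1. 0 -> a / C _ C: inserts after position(s) 2, 12: alasozemudeuzaga
2. k -> g, p -> b, t -> d / V _ V: no change
surface: alasozemudeuzaga

cell VEL=ri, KEL=ne, TOR=du, POLE=ne:
underlying: alsoze-p-de-uz-ga
1. 0 -> a / C _ C: inserts after position(s) 2, 7, 11: alasozepadeuzaga
2. k -> g, p -> b, t -> d / V _ V: fires at position(s) 8: alasozebadeuzaga
surface: alasozebadeuzaga


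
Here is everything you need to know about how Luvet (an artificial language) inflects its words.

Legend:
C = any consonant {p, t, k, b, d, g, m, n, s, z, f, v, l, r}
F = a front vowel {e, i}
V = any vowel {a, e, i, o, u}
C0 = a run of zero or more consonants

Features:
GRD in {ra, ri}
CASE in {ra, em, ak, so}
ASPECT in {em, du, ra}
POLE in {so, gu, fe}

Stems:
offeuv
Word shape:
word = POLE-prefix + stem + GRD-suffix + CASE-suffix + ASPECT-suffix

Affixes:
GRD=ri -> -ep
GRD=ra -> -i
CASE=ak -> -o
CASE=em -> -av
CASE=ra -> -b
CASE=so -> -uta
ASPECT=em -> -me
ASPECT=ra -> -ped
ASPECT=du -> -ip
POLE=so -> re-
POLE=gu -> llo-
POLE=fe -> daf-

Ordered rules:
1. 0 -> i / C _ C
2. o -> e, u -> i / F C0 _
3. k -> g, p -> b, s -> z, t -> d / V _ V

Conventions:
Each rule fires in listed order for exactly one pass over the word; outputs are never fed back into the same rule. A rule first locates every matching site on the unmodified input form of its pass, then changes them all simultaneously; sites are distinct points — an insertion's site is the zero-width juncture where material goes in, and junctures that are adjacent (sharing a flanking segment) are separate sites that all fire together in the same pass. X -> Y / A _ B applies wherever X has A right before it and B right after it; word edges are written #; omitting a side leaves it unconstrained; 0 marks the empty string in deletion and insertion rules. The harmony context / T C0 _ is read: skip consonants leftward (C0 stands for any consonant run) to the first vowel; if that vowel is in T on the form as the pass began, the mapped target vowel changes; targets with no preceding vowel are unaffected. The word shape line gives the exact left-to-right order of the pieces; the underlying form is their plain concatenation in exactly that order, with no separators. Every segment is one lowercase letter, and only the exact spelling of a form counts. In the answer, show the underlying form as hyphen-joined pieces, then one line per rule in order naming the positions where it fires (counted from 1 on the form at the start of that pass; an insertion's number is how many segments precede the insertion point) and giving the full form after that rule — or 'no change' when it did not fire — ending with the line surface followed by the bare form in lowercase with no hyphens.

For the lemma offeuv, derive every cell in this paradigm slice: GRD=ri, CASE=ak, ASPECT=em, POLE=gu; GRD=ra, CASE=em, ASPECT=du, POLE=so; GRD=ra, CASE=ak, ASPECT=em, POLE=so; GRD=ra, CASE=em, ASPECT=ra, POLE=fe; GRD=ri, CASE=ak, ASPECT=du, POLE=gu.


cell GRD=ri, CASE=ak, ASPECT=em, POLE=gu:
underlying: llo-offeuv-ep-o-me
1. 0 -> i / C _ C: inserts after position(s) 1, 5: liloofifeuvepome
2. o -> e, u -> i / F C0 _: fires at position(s) 4, 10, 14: lileofifeivepeme
3. k -> g, p -> b, s -> z, t -> d / V _ V: fires at position(s) 13: lileofifeivebeme
surface: lileofifeivebeme

cell GRD=ra, CASE=em, ASPECT=du, POLE=so:
underlying: re-offeuv-i-av-ip
1. 0 -> i / C _ C: inserts after position(s) 4: reofifeuviavip
2. o -> e, u -> i / F C0 _: fires at position(s) 3, 8: reefifeiviavip
3. k -> g, p -> b, s -> z, t -> d / V _ V: no change
surface: reefifeiviavip

cell GRD=ra, CASE=ak, ASPECT=em, POLE=so:
underlying: re-offeuv-i-o-me
1. 0 -> i / C _ C: inserts after position(s) 4: reofifeuviome
2. o -> e, u -> i / F C0 _: fires at position(s) 3, 8, 11: reefifeivieme
3. k -> g, p -> b, s -> z, t -> d / V _ V: no change
surface: reefifeivieme

cell GRD=ra, CASE=em, ASPECT=ra, POLE=fe:
underlying: daf-offeuv-i-av-ped
1. 0 -> i / C _ C: inserts after position(s) 5, 12: dafofifeuviaviped
2. o -> e, u -> i / F C0 _: fires at position(s) 9: dafofifeiviaviped
3. k -> g, p -> b, s -> z, t -> d / V _ V: fires at position(s) 15: dafofifeiviavibed
surface: dafofifeiviavibed

cell GRD=ri, CASE=ak, ASPECT=du, POLE=gu:
underlying: llo-offeuv-ep-o-ip
1. 0 -> i / C _ C: inserts after position(s) 1, 5: liloofifeuvepoip
2. o -> e, u -> i / F C0 _: fires at position(s) 4, 10, 14: lileofifeivepeip
3. k -> g, p -> b, s -> z, t -> d / V _ V: fires at position(s) 13: lileofifeivebeip
surface: lileofifeivebeip


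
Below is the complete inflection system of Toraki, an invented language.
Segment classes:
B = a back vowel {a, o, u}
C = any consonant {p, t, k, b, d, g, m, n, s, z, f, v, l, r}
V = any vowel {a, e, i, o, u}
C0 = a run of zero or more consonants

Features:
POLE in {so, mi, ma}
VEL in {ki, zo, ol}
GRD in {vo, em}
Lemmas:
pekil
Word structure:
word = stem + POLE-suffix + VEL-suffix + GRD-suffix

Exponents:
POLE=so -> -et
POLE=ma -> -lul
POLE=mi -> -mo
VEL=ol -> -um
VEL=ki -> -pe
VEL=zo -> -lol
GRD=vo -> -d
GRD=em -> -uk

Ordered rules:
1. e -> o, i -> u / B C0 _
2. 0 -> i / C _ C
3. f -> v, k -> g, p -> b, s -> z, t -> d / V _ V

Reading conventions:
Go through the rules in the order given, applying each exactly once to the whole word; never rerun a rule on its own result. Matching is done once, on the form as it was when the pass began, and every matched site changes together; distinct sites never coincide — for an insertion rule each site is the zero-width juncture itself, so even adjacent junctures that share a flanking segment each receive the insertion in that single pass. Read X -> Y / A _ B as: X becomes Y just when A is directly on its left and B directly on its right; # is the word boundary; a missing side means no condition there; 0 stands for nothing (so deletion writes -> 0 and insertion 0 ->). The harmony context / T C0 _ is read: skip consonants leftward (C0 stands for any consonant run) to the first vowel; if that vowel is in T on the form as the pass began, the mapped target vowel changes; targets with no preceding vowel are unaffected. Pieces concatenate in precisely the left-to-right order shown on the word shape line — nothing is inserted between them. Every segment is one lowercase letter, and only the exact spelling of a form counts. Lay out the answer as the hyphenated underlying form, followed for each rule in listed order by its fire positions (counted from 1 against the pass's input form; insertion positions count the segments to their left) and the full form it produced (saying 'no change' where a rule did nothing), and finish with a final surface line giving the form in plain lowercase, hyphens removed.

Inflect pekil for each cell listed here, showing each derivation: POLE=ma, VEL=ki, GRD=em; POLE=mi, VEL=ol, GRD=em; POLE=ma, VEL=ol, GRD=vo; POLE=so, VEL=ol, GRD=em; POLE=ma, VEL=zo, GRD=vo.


cell POLE=ma, VEL=ki, GRD=em:
underlying: pekil-lul-pe-uk
1. e -> o, i -> u / B C0 _: fires at position(s) 10: pekillulpouk
2. 0 -> i / C _ C: inserts after position(s) 5, 8: pekililulipouk
3. f -> v, k -> g, p -> b, s -> z, t -> d / V _ V: fires at position(s) 3, 11: pegililulibouk
surface: pegililulibouk

cell POLE=mi, VEL=ol, GRD=em:
underlying: pekil-mo-um-uk
1. e -> o, i -> u / B C0 _: no change
2. 0 -> i / C _ C: inserts after position(s) 5: pekilimoumuk
3. f -> v, k -> g, p -> b, s -> z, t -> d / V _ V: fires at position(s) 3: pegilimoumuk
surface: pegilimoumuk

cell POLE=ma, VEL=ol, GRD=vo:
underlying: pekil-lul-um-d
1. e -> o, i -> u / B C0 _: no change
2. 0 -> i / C _ C: inserts after position(s) 5, 10: pekililulumid
3. f -> v, k -> g, p -> b, s -> z, t -> d / V _ V: fires at position(s) 3: pegililulumid
surface: pegililulumid

cell POLE=so, VEL=ol, GRD=em:
underlying: pekil-et-um-uk
1. e -> o, i -> u / B C0 _: no change
2. 0 -> i / C _ C: no change
3. f -> v, k -> g, p -> b, s -> z, t -> d / V _ V: fires at position(s) 3, 7: pegiledumuk
surface: pegiledumuk

cell POLE=ma, VEL=zo, GRD=vo:
underlying: pekil-lul-lol-d
1. e -> o, i -> u / B C0 _: no change
2. 0 -> i / C _ C: inserts after position(s) 5, 8, 11: pekililulilolid
3. f -> v, k -> g, p -> b, s -> z, t -> d / V _ V: fires at position(s) 3: pegililulilolid
surface: pegililulilolid


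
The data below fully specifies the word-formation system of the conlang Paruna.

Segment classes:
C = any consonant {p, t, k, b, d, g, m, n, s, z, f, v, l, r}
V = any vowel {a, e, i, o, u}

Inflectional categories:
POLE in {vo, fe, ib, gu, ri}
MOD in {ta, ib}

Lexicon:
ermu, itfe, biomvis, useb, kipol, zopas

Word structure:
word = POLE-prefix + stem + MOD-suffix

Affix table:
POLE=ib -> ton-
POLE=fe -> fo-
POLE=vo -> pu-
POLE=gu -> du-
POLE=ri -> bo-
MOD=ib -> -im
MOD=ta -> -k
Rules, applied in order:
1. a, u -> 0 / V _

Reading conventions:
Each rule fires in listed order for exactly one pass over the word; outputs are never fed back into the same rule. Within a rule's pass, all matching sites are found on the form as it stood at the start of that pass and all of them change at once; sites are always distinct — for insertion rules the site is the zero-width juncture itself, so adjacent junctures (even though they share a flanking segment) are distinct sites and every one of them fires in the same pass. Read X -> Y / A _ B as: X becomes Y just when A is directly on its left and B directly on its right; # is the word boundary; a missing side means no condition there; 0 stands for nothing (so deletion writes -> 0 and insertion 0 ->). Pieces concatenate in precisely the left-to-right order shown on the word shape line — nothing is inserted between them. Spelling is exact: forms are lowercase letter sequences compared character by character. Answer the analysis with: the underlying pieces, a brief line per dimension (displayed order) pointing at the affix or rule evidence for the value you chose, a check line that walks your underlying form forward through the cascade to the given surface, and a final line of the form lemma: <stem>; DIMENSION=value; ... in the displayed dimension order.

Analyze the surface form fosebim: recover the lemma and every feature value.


underlying: fo-useb-im
POLE=fe - signalled by the affix fo-
MOD=ib - signalled by the affix -im
check: fousebim -> fosebim
lemma: useb; POLE=fe; MOD=ib


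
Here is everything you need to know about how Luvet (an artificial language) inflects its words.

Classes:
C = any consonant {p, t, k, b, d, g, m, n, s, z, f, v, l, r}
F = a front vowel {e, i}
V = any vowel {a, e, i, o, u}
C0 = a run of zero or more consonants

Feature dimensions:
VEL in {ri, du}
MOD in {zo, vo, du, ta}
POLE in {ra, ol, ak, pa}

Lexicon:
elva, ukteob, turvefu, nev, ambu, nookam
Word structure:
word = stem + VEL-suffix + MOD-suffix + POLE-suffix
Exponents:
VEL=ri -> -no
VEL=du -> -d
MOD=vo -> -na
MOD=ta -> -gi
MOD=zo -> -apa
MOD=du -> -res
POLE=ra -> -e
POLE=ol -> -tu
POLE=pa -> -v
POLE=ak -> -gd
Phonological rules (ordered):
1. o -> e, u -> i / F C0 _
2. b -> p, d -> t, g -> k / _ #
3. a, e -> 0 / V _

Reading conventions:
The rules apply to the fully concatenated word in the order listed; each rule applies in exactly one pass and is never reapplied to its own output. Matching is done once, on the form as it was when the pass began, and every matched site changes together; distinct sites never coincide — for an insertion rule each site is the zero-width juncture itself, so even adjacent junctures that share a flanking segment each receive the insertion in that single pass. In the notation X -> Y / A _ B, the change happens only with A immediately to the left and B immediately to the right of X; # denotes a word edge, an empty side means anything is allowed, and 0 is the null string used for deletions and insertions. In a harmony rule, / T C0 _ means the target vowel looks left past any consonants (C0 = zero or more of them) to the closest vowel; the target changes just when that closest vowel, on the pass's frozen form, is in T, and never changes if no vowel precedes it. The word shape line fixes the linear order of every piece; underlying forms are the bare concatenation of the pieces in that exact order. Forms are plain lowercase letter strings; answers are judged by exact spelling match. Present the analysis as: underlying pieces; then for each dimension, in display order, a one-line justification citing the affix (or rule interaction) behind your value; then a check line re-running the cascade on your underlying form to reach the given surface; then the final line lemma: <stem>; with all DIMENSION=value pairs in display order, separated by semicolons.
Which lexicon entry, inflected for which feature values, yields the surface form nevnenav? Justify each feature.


underlying: nev-no-na-v
VEL=ri - signalled by the affix -no
MOD=vo - signalled by the affix -na
POLE=pa - signalled by the affix -v
check: nevnonav -> nevnenav -> nevnenav -> nevnenav
lemma: nev; VEL=ri; MOD=vo; POLE=pa


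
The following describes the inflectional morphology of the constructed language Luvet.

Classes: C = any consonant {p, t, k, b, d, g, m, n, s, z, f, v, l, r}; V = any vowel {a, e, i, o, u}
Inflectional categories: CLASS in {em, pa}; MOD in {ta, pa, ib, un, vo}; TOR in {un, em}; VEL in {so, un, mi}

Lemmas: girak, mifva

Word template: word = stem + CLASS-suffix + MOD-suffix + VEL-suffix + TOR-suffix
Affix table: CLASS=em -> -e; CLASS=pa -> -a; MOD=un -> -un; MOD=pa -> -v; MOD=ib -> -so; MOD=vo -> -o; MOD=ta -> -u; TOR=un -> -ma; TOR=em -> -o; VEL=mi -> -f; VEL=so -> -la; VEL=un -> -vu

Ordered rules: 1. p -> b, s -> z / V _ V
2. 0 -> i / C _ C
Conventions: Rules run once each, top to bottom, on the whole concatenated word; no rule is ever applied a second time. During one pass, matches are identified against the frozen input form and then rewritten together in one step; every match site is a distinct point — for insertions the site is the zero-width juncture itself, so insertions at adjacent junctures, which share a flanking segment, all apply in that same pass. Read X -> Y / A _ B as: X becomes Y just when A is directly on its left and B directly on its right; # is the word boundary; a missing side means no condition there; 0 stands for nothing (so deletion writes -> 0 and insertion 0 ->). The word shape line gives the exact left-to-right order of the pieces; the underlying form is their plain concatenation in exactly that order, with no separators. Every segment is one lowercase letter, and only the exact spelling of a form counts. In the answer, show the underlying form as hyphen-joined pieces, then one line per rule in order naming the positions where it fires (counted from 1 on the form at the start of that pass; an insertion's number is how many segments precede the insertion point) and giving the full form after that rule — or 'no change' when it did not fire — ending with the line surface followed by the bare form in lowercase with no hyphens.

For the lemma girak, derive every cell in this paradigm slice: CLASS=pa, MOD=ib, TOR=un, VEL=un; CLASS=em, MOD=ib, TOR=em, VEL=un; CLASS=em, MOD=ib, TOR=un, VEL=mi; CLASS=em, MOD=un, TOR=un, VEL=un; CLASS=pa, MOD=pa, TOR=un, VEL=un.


cell CLASS=pa, MOD=ib, TOR=un, VEL=un:
underlying: girak-a-so-vu-ma
1. p -> b, s -> z / V _ V: fires at position(s) 7: girakazovuma
2. 0 -> i / C _ C: no change
surface: girakazovuma

cell CLASS=em, MOD=ib, TOR=em, VEL=un:
underlying: girak-e-so-vu-o
1. p -> b, s -> z / V _ V: fires at position(s) 7: girakezovuo
2. 0 -> i / C _ C: no change
surface: girakezovuo

cell CLASS=em, MOD=ib, TOR=un, VEL=mi:
underlying: girak-e-so-f-ma
1. p -> b, s -> z / V _ V: fires at position(s) 7: girakezofma
2. 0 -> i / C _ C: inserts after position(s) 9: girakezofima
surface: girakezofima

cell CLASS=em, MOD=un, TOR=un, VEL=un:
underlying: girak-e-un-vu-ma
1. p -> b, s -> z / V _ V: no change
2. 0 -> i / C _ C: inserts after position(s) 8: girakeunivuma
surface: girakeunivuma

cell CLASS=pa, MOD=pa, TOR=un, VEL=un:
underlying: girak-a-v-vu-ma
1. p -> b, s -> z / V _ V: no change
2. 0 -> i / C _ C: inserts after position(s) 7: girakavivuma
surface: girakavivuma


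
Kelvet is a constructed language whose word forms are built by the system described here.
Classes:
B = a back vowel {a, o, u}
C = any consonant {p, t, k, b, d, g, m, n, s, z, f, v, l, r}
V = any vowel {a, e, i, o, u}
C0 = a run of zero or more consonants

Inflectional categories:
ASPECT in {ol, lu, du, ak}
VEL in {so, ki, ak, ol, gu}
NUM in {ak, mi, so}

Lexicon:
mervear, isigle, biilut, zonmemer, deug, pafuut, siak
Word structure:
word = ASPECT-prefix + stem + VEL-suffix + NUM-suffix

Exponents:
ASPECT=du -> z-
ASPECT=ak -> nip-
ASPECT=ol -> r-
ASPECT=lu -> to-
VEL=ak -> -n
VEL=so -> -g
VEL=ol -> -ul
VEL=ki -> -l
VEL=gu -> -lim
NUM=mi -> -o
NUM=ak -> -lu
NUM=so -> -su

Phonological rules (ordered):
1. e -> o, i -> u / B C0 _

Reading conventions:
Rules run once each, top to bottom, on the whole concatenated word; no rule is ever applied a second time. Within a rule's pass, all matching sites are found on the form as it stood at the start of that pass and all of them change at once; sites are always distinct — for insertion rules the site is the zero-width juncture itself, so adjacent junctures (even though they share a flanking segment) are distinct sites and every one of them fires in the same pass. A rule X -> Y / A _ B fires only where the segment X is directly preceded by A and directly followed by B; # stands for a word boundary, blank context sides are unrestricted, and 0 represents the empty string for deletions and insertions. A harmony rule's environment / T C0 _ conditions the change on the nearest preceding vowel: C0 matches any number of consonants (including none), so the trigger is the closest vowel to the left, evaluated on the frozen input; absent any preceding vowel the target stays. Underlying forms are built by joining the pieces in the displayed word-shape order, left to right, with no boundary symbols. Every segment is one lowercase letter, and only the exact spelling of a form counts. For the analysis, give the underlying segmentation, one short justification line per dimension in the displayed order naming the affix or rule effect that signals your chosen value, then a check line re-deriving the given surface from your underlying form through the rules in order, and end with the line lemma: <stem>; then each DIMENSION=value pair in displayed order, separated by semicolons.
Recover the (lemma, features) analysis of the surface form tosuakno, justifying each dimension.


underlying: to-siak-n-o
ASPECT=lu - signalled by the affix to-
VEL=ak - signalled by the affix -n
NUM=mi - signalled by the affix -o
check: tosiakno -> tosuakno
lemma: siak; ASPECT=lu; VEL=ak; NUM=mi


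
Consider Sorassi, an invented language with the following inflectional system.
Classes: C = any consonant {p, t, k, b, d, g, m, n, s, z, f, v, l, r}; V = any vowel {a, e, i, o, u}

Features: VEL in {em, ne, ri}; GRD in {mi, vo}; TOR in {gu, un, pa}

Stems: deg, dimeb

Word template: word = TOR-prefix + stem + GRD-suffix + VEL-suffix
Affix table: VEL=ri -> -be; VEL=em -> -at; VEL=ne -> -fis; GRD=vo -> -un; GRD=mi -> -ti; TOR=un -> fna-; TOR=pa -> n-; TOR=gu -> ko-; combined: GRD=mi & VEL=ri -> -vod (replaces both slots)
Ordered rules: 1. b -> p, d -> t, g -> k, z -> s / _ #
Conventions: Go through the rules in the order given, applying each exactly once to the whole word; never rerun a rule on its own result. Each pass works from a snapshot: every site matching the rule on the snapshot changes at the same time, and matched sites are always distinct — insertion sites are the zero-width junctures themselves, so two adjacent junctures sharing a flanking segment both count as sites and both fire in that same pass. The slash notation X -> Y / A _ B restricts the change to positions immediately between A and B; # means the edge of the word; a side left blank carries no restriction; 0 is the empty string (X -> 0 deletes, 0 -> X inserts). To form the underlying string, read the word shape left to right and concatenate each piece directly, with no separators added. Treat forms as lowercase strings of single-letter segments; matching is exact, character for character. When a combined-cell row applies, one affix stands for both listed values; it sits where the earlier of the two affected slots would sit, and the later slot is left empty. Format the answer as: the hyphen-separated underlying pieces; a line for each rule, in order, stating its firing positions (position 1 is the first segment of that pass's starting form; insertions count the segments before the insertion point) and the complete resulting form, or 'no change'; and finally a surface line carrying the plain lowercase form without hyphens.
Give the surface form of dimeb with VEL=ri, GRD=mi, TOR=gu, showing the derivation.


underlying: ko-dimeb-vod
1. b -> p, d -> t, g -> k, z -> s / _ #: fires at position(s) 10: kodimebvot
surface: kodimebvot


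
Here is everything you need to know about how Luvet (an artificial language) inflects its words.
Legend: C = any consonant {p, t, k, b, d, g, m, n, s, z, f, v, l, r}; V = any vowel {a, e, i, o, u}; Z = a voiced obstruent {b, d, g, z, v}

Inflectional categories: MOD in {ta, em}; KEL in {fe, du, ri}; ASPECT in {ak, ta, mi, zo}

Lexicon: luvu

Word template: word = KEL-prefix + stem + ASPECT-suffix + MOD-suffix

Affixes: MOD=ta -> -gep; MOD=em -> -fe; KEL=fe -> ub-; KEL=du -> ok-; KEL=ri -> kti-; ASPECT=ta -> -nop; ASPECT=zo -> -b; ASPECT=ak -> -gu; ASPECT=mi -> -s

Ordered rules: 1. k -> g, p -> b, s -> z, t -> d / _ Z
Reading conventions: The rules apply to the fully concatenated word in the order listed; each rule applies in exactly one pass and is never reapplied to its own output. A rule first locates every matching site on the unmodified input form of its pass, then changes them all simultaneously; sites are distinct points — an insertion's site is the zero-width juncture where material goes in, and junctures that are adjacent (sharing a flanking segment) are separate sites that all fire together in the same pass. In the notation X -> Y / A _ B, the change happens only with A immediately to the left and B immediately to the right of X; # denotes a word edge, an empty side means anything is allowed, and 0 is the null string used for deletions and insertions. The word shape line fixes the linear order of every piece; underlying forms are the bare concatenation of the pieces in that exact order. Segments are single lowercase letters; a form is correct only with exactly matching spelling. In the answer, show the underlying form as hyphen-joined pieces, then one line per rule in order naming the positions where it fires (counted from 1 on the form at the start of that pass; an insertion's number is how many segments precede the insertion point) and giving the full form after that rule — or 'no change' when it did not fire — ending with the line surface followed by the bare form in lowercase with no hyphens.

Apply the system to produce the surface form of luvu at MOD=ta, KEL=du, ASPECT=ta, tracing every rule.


underlying: ok-luvu-nop-gep
1. k -> g, p -> b, s -> z, t -> d / _ Z: fires at position(s) 9: okluvunobgep
surface: okluvunobgep


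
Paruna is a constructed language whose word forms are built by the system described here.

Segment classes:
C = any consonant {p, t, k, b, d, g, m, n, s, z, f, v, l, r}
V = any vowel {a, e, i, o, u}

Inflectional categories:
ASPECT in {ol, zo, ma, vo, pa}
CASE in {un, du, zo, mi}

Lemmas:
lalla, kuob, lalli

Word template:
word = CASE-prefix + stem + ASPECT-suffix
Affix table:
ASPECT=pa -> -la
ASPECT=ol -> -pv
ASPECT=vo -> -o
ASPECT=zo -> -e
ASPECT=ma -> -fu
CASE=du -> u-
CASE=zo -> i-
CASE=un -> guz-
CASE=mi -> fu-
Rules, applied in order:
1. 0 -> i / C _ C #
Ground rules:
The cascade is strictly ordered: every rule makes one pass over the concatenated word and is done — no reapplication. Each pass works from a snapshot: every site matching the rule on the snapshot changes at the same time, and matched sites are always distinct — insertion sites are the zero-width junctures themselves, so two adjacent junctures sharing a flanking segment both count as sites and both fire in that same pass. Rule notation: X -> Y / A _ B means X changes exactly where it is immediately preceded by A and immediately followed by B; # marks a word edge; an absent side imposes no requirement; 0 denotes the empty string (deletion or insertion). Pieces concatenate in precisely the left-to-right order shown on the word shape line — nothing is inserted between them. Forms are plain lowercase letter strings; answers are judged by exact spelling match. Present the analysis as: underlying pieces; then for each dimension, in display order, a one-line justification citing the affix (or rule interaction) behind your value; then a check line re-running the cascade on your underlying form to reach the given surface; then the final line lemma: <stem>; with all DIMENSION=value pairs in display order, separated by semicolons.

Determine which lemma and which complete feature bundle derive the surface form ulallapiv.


underlying: u-lalla-pv
ASPECT=ol - signalled by the affix -pv
CASE=du - signalled by the affix u-
check: ulallapv -> ulallapiv
lemma: lalla; ASPECT=ol; CASE=du


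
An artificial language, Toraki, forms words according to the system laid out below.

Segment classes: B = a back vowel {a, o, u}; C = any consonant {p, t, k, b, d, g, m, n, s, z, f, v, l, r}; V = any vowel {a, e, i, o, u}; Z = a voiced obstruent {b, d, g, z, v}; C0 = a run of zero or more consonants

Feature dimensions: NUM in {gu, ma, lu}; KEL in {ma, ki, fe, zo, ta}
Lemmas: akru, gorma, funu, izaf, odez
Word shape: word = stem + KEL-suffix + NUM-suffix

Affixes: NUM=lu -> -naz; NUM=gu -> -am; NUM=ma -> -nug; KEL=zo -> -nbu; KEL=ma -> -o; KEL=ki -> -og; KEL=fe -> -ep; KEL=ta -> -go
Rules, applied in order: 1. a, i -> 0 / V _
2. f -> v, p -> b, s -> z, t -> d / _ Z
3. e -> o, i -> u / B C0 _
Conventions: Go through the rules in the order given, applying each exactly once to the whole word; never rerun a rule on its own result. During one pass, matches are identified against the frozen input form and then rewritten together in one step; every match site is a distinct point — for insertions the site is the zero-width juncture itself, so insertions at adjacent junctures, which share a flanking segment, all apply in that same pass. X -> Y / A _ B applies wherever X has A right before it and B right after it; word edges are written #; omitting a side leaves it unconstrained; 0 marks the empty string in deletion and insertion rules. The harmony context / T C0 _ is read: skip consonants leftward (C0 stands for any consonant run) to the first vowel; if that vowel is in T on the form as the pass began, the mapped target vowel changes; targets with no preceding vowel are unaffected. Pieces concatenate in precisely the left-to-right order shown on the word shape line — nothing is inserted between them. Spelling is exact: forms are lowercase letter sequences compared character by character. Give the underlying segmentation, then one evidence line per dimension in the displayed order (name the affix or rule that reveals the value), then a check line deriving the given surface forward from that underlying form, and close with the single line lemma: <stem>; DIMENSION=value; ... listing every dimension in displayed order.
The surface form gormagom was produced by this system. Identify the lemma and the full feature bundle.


underlying: gorma-go-am
NUM=gu - signalled by the affix -am
KEL=ta - signalled by the affix -go
check: gormagoam -> gormagom -> gormagom -> gormagom
lemma: gorma; NUM=gu; KEL=ta


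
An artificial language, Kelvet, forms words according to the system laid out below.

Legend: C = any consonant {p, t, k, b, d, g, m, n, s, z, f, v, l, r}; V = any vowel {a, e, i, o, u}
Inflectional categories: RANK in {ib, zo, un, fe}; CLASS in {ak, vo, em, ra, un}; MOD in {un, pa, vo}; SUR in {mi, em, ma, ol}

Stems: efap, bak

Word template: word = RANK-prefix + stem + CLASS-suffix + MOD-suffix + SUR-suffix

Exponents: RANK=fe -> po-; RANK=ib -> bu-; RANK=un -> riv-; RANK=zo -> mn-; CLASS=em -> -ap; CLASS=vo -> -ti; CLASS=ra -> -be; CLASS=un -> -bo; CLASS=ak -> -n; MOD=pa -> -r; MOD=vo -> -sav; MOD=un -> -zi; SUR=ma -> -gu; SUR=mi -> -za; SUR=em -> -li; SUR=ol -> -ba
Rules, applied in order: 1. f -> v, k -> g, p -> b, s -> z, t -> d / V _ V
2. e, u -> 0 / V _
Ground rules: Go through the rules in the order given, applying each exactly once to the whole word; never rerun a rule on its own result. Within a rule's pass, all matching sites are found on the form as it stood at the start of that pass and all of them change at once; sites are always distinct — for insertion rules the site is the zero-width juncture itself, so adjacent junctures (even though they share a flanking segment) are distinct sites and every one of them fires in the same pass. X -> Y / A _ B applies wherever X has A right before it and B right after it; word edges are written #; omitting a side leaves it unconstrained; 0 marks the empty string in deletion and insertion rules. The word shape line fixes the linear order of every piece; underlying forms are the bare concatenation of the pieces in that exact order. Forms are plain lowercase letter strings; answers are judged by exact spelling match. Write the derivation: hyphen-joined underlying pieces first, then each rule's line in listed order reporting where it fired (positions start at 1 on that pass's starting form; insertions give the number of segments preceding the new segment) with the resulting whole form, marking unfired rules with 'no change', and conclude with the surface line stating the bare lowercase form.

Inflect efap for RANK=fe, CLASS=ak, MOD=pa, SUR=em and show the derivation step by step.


underlying: po-efap-n-r-li
1. f -> v, k -> g, p -> b, s -> z, t -> d / V _ V: fires at position(s) 4: poevapnrli
2. e, u -> 0 / V _: fires at position(s) 3: povapnrli
surface: povapnrli


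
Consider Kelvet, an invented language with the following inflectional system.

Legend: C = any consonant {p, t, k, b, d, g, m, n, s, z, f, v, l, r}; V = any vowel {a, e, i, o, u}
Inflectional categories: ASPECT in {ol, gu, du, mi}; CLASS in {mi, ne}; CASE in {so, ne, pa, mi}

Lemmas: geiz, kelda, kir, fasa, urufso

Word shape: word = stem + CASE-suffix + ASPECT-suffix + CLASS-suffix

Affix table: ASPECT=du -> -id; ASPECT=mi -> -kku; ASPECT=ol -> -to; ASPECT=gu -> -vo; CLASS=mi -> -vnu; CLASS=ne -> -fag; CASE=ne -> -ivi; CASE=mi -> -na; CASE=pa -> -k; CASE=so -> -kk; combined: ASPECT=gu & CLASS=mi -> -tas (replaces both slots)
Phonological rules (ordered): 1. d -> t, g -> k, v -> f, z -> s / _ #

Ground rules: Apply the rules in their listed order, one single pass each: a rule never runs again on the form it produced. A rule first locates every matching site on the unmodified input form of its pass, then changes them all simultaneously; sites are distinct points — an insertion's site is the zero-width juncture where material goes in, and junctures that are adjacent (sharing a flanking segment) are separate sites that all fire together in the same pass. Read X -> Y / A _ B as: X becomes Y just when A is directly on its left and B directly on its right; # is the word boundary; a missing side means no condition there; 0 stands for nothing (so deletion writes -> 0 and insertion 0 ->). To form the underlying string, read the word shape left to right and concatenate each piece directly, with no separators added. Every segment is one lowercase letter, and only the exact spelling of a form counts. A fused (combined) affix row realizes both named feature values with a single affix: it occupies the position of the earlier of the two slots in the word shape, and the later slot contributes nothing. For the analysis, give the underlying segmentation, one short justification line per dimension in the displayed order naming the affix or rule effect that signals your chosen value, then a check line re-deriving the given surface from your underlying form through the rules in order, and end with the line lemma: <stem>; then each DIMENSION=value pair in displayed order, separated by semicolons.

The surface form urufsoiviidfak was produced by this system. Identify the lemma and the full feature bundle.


underlying: urufso-ivi-id-fag
ASPECT=du - signalled by the affix -id
CLASS=ne - signalled by the affix -fag
CASE=ne - signalled by the affix -ivi
check: urufsoiviidfag -> urufsoiviidfak
lemma: urufso; ASPECT=du; CLASS=ne; CASE=ne


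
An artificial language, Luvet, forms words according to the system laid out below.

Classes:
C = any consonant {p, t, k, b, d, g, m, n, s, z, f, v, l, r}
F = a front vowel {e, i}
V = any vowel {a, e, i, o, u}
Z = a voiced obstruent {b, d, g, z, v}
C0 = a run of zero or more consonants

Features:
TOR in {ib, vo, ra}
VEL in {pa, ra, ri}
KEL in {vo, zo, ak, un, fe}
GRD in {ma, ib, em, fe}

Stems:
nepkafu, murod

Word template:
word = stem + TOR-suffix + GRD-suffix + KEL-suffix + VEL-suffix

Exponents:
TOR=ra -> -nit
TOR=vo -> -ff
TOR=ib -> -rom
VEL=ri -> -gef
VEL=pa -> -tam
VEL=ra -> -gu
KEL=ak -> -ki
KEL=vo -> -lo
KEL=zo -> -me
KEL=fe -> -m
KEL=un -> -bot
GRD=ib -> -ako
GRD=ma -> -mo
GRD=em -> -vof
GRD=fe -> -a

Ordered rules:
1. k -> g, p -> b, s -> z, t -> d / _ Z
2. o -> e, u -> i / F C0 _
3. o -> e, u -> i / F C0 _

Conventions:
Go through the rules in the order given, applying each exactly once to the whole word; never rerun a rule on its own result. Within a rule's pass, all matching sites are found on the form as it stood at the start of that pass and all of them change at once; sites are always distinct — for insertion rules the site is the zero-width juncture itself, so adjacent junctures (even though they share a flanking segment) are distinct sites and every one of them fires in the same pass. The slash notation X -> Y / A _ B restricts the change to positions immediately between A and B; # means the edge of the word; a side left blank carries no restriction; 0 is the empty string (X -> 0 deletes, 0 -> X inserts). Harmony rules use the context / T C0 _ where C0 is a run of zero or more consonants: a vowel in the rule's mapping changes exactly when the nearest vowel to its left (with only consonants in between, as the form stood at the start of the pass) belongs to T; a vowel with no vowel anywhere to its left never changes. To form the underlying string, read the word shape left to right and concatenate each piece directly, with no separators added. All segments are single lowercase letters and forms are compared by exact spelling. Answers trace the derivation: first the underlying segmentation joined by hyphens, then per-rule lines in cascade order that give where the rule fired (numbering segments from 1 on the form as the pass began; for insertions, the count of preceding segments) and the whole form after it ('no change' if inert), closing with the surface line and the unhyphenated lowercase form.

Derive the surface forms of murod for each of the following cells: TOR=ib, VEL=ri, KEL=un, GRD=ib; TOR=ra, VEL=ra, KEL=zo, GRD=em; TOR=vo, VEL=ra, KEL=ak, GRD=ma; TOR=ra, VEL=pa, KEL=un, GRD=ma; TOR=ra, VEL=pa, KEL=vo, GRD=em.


cell TOR=ib, VEL=ri, KEL=un, GRD=ib:
underlying: murod-rom-ako-bot-gef
1. k -> g, p -> b, s -> z, t -> d / _ Z: fires at position(s) 14: murodromakobodgef
2. o -> e, u -> i / F C0 _: no change
3. o -> e, u -> i / F C0 _: no change
surface: murodromakobodgef

cell TOR=ra, VEL=ra, KEL=zo, GRD=em:
underlying: murod-nit-vof-me-gu
1. k -> g, p -> b, s -> z, t -> d / _ Z: fires at position(s) 8: murodnidvofmegu
2. o -> e, u -> i / F C0 _: fires at position(s) 10, 15: murodnidvefmegi
3. o -> e, u -> i / F C0 _: no change
surface: murodnidvefmegi

cell TOR=vo, VEL=ra, KEL=ak, GRD=ma:
underlying: murod-ff-mo-ki-gu
1. k -> g, p -> b, s -> z, t -> d / _ Z: no change
2. o -> e, u -> i / F C0 _: fires at position(s) 13: murodffmokigi
3. o -> e, u -> i / F C0 _: no change
surface: murodffmokigi

cell TOR=ra, VEL=pa, KEL=un, GRD=ma:
underlying: murod-nit-mo-bot-tam
1. k -> g, p -> b, s -> z, t -> d / _ Z: no change
2. o -> e, u -> i / F C0 _: fires at position(s) 10: murodnitmebottam
3. o -> e, u -> i / F C0 _: fires at position(s) 12: murodnitmebettam
surface: murodnitmebettam

cell TOR=ra, VEL=pa, KEL=vo, GRD=em:
underlying: murod-nit-vof-lo-tam
1. k -> g, p -> b, s -> z, t -> d / _ Z: fires at position(s) 8: murodnidvoflotam
2. o -> e, u -> i / F C0 _: fires at position(s) 10: murodnidveflotam
3. o -> e, u -> i / F C0 _: fires at position(s) 13: murodnidvefletam
surface: murodnidvefletam


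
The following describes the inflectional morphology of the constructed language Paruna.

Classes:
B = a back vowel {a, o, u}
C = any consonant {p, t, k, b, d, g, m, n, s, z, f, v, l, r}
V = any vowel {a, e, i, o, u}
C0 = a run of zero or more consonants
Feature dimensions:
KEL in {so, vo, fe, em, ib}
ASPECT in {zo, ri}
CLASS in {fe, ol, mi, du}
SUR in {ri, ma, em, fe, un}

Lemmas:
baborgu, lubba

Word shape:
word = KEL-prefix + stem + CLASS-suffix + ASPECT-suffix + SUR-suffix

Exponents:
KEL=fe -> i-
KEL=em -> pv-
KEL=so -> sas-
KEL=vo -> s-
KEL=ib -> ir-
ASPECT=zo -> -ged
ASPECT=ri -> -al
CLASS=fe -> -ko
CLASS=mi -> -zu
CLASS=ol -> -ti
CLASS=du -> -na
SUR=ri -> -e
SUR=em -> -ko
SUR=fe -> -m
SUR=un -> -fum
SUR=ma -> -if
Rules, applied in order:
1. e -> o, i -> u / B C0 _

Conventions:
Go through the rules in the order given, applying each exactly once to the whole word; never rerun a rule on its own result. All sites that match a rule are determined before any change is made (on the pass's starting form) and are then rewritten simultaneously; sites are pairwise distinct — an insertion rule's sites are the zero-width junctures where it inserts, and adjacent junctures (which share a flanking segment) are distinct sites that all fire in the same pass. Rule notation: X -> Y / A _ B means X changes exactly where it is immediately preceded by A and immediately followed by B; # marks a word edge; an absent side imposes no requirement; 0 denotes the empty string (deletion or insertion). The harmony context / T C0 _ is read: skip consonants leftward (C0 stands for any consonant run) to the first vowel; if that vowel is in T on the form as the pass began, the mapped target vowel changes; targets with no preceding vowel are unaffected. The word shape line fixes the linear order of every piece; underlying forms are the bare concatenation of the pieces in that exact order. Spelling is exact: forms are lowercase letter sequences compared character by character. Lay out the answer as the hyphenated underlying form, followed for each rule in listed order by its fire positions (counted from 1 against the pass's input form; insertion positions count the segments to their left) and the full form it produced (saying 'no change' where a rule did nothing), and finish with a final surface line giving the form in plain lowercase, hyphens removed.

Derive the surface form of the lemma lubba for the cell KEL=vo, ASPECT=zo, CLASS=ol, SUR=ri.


underlying: s-lubba-ti-ged-e
1. e -> o, i -> u / B C0 _: fires at position(s) 8: slubbatugede
surface: slubbatugede
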